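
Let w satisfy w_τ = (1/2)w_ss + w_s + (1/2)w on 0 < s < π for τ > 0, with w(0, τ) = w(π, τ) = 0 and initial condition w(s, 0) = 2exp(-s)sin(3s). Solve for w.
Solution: Substitute w = exp(-s)u.
Then w_s = exp(-s)(u_s - u), w_ss = exp(-s)(u_ss - 2u_s + u), w_τ = exp(-s)u_τ; substituting and dividing by exp(-s), the lower-order terms cancel: u_τ = (1/2)u_ss (standard heat equation).
Data for u: u(s,0) = exp(s)w(s,0) = 2sin(3s). The boundary conditions carry over: u(0,τ) = u(π,τ) = 0.
Separating variables: u = Σ c_n exp(-n²τ/2) sin(ns). From u(s,0) = 2sin(3s): c_3=2.
So u(s,τ) = 2exp(-9τ/2)sin(3s), and w(s,τ) = exp(-s)u(s,τ).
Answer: w(s, τ) = 2exp(-s)exp(-9τ/2)sin(3s)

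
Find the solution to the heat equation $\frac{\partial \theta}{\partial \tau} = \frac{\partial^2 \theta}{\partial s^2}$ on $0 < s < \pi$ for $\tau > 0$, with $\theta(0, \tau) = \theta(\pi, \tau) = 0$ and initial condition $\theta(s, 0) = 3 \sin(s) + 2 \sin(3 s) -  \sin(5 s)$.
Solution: Separating variables: $\theta = \sum c_n e^{-n^2\tau} \sin(ns)$. From $\theta(s,0) = 3 \sin(s) + 2 \sin(3 s) - \sin(5 s)$: $c_1=3, c_3=2, c_5=-1$.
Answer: $\theta(s, \tau) = 3 e^{-\tau} \sin(s) + 2 e^{-9 \tau} \sin(3 s) -  e^{-25 \tau} \sin(5 s)$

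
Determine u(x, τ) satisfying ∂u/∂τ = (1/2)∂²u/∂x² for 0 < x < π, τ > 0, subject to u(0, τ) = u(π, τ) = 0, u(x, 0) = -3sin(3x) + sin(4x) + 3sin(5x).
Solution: Using separation of variables u = X(x)T(τ):
Eigenfunctions: sin(nx), n = 1, 2, 3, ...
General solution: u(x, τ) = Σ c_n sin(nx) exp(-n² τ/2)
Matching u(x,0) = -3sin(3x) + sin(4x) + 3sin(5x) term by term: c_3=-3, c_4=1, c_5=3.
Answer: u(x, τ) = exp(-8τ)sin(4x) - 3exp(-9τ/2)sin(3x) + 3exp(-25τ/2)sin(5x)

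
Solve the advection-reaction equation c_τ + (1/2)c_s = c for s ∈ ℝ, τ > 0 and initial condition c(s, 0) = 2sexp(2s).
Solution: Substitute c = exp(2s)u, i.e. u = exp(-2s)c.
By the product rule, c_s = exp(2s)(u_s + 2u), c_τ = exp(2s)u_τ.
Substituting into the PDE and dividing by exp(2s): u_τ + (1/2)(u_s + 2u) = u.
The lower-order terms cancel, leaving the standard advection equation u_τ + (1/2)u_s = 0.
Initial data for u: u(s,0) = exp(-2s)c(s,0) = 2s.
Solve for u:
  By method of characteristics (waves move right with speed 1/2):
  Along characteristics s - (1/2)τ = const, u is constant, so u(s,τ) = f(s - (1/2)τ) with f = u(·, 0).
Hence u(s,τ) = 2s - τ.
Transform back: c(s,τ) = exp(2s)u(s,τ).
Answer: c(s, τ) = 2sexp(2s) - τexp(2s)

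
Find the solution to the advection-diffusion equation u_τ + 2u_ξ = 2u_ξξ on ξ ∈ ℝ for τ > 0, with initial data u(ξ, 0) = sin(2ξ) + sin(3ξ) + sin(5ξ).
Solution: Moving frame: η = ξ - 2τ, σ = τ, u = w(η,σ), so u_τ = w_σ - 2w_η and u_ξξ = w_ηη.
Hence u_τ + 2u_ξ = w_σ and the PDE becomes the heat equation w_σ = 2w_ηη on η ∈ ℝ.
Initial data: w(η,0) = u(η,0) = sin(2η) + sin(3η) + sin(5η). Each mode sin(nη) decays as exp(-2n²σ) on ℝ, so w(η,σ) = Σ c_n exp(-2n²σ) sin(nη) with c_2=1, c_3=1, c_5=1: w(η,σ) = exp(-8σ)sin(2η) + exp(-18σ)sin(3η) + exp(-50σ)sin(5η).
Substituting back: u(ξ,τ) = w(ξ - 2τ, τ).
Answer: u(ξ, τ) = exp(-8τ)sin(2ξ - 4τ) + exp(-18τ)sin(3ξ - 6τ) + exp(-50τ)sin(5ξ - 10τ)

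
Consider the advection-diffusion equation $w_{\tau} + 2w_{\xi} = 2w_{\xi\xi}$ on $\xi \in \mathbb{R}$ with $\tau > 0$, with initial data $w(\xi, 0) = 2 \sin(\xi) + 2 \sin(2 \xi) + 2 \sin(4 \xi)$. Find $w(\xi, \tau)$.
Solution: Moving frame: $\eta = \xi - 2\tau$, $\sigma = \tau$, $w = u(\eta,\sigma)$, so $w_{\tau} = u_{\sigma} - 2u_{\eta}$ and $w_{\xi\xi} = u_{\eta\eta}$.
Hence $w_{\tau} + 2w_{\xi} = u_{\sigma}$ and the PDE becomes the heat equation $u_{\sigma} = 2u_{\eta\eta}$ on $\eta \in \mathbb{R}$.
Initial data: $u(\eta,0) = w(\eta,0) = 2 \sin(\eta) + 2 \sin(2 \eta) + 2 \sin(4 \eta)$. Each mode $\sin(n\eta)$ decays as $e^{-2n^2\sigma}$ on $\mathbb{R}$, so $u(\eta,\sigma) = \sum c_n e^{-2n^2\sigma} \sin(n\eta)$ with $c_1=2, c_2=2, c_4=2$: $u(\eta,\sigma) = 2 e^{-2 \sigma} \sin(\eta) + 2 e^{-8 \sigma} \sin(2 \eta) + 2 e^{-32 \sigma} \sin(4 \eta)$.
Substituting back: $w(\xi,\tau) = u(\xi - 2\tau, \tau)$.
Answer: $w(\xi, \tau) = -2 e^{-2 \tau} \sin(2 \tau - \xi) - 2 e^{-8 \tau} \sin(4 \tau - 2 \xi) - 2 e^{-32 \tau} \sin(8 \tau - 4 \xi)$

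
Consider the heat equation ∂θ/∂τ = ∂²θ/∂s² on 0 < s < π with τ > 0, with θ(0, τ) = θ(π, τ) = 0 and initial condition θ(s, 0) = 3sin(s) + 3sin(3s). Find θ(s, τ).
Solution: Separating variables: θ = Σ c_n exp(-n²τ) sin(ns). From θ(s,0) = 3sin(s) + 3sin(3s): c_1=3, c_3=3.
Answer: θ(s, τ) = 3exp(-τ)sin(s) + 3exp(-9τ)sin(3s)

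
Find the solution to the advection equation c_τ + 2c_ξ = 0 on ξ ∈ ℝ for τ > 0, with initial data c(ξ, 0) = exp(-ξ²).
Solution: By method of characteristics (waves move right with speed 2):
Along characteristics ξ - 2τ = const, c is constant, so c(ξ,τ) = f(ξ - 2τ) with f = c(·, 0).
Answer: c(ξ, τ) = exp(-(ξ - 2τ)²)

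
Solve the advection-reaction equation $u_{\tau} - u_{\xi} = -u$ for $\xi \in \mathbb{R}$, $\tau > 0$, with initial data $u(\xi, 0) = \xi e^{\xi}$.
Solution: Substitute $u = e^{\xi}w$.
Then $u_{\xi} = e^{\xi}(w_{\xi} + w)$, $u_{\tau} = e^{\xi}w_{\tau}$; substituting and dividing by $e^{\xi}$, the lower-order terms cancel: $w_{\tau} - w_{\xi} = 0$ (standard advection equation).
Data for $w$: $w(\xi,0) = e^{-\xi}u(\xi,0) = \xi$.
By characteristics ($d\xi/d\tau = -1$), $w(\xi,\tau) = f(\xi + \tau)$ with $f = w( \cdot , 0)$.
So $w(\xi,\tau) = \xi + \tau$, and $u(\xi,\tau) = e^{\xi}w(\xi,\tau)$.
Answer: $u(\xi, \tau) = \tau e^{\xi} + \xi e^{\xi}$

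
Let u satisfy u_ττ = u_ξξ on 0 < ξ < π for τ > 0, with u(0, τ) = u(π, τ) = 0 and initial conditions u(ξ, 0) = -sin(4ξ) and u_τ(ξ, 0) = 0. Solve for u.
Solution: Using separation of variables u = X(ξ)T(τ):
Eigenfunctions: sin(nξ), n = 1, 2, 3, ...
General solution: u(ξ, τ) = Σ [A_n cos(n τ) + B_n sin(n τ)] sin(nξ)
From u(ξ,0) = -sin(4ξ): A_4=-1. From u_τ(ξ,0) = 0: all B_n = 0.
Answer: u(ξ, τ) = -sin(4ξ)cos(4τ)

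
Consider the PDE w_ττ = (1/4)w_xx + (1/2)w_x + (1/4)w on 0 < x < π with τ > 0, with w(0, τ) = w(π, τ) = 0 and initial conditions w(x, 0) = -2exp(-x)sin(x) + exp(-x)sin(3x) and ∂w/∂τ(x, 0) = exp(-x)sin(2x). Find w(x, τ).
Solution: Substitute w = exp(-x)u.
Then w_x = exp(-x)(u_x - u), w_xx = exp(-x)(u_xx - 2u_x + u), w_ττ = exp(-x)u_ττ; substituting and dividing by exp(-x), the lower-order terms cancel: u_ττ = (1/4)u_xx (standard wave equation).
Data for u: u(x,0) = exp(x)w(x,0) = -2sin(x) + sin(3x); u_τ(x,0) = exp(x)w_τ(x,0) = sin(2x). The boundary conditions carry over: u(0,τ) = u(π,τ) = 0.
Separating variables: u = Σ [A_n cos(ω_n τ) + B_n sin(ω_n τ)] sin(nx), ω_n = n/2. From ICs (B_n = velocity coefficient / ω_n): A_1=-2, A_3=1, B_2=1.
So u(x,τ) = -2sin(x)cos(τ/2) + sin(2x)sin(τ) + sin(3x)cos(3τ/2), and w(x,τ) = exp(-x)u(x,τ).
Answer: w(x, τ) = -2exp(-x)sin(x)cos(τ/2) + exp(-x)sin(2x)sin(τ) + exp(-x)sin(3x)cos(3τ/2)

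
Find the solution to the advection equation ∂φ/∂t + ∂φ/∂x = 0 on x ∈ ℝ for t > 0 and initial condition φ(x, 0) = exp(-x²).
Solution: By characteristics (dx/dt = 1), φ(x,t) = f(x - t) with f = φ(·, 0).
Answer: φ(x, t) = exp(-(-t + x)²)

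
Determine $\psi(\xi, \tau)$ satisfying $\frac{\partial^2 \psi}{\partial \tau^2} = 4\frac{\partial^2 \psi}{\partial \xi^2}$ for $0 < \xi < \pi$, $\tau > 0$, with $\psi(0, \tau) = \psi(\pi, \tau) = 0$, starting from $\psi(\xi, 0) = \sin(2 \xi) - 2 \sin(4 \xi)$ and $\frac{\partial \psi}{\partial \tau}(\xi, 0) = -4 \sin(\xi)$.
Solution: Separating variables: $\psi = \sum [A_n \cos(\omega_n \tau) + B_n \sin(\omega_n \tau)] \sin(n\xi)$, $\omega_n = 2n$. From ICs ($B_n$ = velocity coefficient / $\omega_n$): $A_2=1, A_4=-2, B_1=-2$.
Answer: $\psi(\xi, \tau) = -2 \sin(2 \tau) \sin(\xi) + \sin(2 \xi) \cos(4 \tau) - 2 \sin(4 \xi) \cos(8 \tau)$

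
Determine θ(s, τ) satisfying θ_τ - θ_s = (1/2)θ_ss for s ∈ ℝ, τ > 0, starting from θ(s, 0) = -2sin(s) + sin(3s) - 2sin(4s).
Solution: Moving frame: η = s + τ, σ = τ, θ = u(η,σ), so θ_τ = u_σ + u_η and θ_ss = u_ηη.
Hence θ_τ - θ_s = u_σ and the PDE becomes the heat equation u_σ = (1/2)u_ηη on η ∈ ℝ.
Initial data: u(η,0) = θ(η,0) = -2sin(η) + sin(3η) - 2sin(4η). Each mode sin(nη) decays as exp(-n²σ/2) on ℝ, so u(η,σ) = Σ c_n exp(-n²σ/2) sin(nη) with c_1=-2, c_3=1, c_4=-2: u(η,σ) = -2exp(-8σ)sin(4η) - 2exp(-σ/2)sin(η) + exp(-9σ/2)sin(3η).
Substituting back: θ(s,τ) = u(s + τ, τ).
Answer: θ(s, τ) = -2exp(-8τ)sin(4s + 4τ) - 2exp(-τ/2)sin(s + τ) + exp(-9τ/2)sin(3s + 3τ)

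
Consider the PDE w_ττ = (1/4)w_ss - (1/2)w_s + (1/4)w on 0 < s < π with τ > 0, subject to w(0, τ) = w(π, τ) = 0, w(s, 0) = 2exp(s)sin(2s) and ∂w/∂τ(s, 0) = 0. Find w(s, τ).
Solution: Substitute w = exp(s)u, i.e. u = exp(-s)w.
By the product rule, w_s = exp(s)(u_s + u), w_ss = exp(s)(u_ss + 2u_s + u), w_ττ = exp(s)u_ττ.
Substituting into the PDE and dividing by exp(s): u_ττ = (1/4)(u_ss + 2u_s + u) - (1/2)(u_s + u) + (1/4)u.
The lower-order terms cancel, leaving the standard wave equation u_ττ = (1/4)u_ss.
Initial data for u: u(s,0) = exp(-s)w(s,0) = 2sin(2s); u_τ(s,0) = exp(-s)w_τ(s,0) = 0. The boundary conditions carry over: u(0,τ) = u(π,τ) = 0.
Solve for u:
  Using separation of variables u = X(s)T(τ):
  Eigenfunctions: sin(ns), n = 1, 2, 3, ...
  General solution: u(s, τ) = Σ [A_n cos(n τ/2) + B_n sin(n τ/2)] sin(ns)
  From u(s,0) = 2sin(2s): A_2=2. From u_τ(s,0) = 0: all B_n = 0.
Hence u(s,τ) = 2sin(2s)cos(τ).
Transform back: w(s,τ) = exp(s)u(s,τ).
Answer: w(s, τ) = 2exp(s)sin(2s)cos(τ)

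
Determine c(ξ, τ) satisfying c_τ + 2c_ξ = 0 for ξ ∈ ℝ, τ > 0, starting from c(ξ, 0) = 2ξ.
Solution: By characteristics (dξ/dτ = 2), c(ξ,τ) = f(ξ - 2τ) with f = c(·, 0).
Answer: c(ξ, τ) = 2ξ - 4τ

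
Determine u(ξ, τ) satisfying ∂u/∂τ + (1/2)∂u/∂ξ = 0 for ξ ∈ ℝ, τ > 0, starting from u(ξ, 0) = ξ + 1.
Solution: By characteristics (dξ/dτ = 1/2), u(ξ,τ) = f(ξ - (1/2)τ) with f = u(·, 0).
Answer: u(ξ, τ) = ξ - (1/2)τ + 1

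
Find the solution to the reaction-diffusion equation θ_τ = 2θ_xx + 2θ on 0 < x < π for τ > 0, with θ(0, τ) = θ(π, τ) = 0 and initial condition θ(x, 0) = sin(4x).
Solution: Substitute θ = exp(2τ)u, i.e. u = exp(-2τ)θ.
By the product rule, θ_τ = exp(2τ)(u_τ + 2u), θ_xx = exp(2τ)u_xx.
Substituting into the PDE and dividing by exp(2τ): u_τ + 2u = 2u_xx + 2u.
The lower-order terms cancel, leaving the standard heat equation u_τ = 2u_xx.
Initial data for u: u(x,0) = θ(x,0) = sin(4x). The boundary conditions carry over: u(0,τ) = u(π,τ) = 0.
Solve for u:
  Using separation of variables u = X(x)G(τ):
  Eigenfunctions: sin(nx), n = 1, 2, 3, ...
  General solution: u(x, τ) = Σ c_n sin(nx) exp(-2n² τ)
  Matching u(x,0) = sin(4x) term by term: c_4=1.
Hence u(x,τ) = exp(-32τ)sin(4x).
Transform back: θ(x,τ) = exp(2τ)u(x,τ).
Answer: θ(x, τ) = exp(-30τ)sin(4x)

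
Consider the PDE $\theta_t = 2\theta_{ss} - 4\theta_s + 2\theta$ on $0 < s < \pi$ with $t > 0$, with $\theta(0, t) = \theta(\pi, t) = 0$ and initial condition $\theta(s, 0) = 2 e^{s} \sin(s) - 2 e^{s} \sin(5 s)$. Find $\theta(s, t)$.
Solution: Substitute $\theta = e^{s}u$.
Then $\theta_s = e^{s}(u_s + u)$, $\theta_{ss} = e^{s}(u_{ss} + 2u_s + u)$, $\theta_t = e^{s}u_t$; substituting and dividing by $e^{s}$, the lower-order terms cancel: $u_t = 2u_{ss}$ (standard heat equation).
Data for $u$: $u(s,0) = e^{-s}\theta(s,0) = 2 \sin(s) - 2 \sin(5 s)$. The boundary conditions carry over: $u(0,t) = u(\pi,t) = 0$.
Separating variables: $u = \sum c_n e^{-2n^2t} \sin(ns)$. From $u(s,0) = 2 \sin(s) - 2 \sin(5 s)$: $c_1=2, c_5=-2$.
So $u(s,t) = 2 e^{-2 t} \sin(s) - 2 e^{-50 t} \sin(5 s)$, and $\theta(s,t) = e^{s}u(s,t)$.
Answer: $\theta(s, t) = 2 e^{s} e^{-2 t} \sin(s) - 2 e^{s} e^{-50 t} \sin(5 s)$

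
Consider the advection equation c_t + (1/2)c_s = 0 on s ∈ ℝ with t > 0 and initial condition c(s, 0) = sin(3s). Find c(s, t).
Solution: By characteristics (ds/dt = 1/2), c(s,t) = f(s - (1/2)t) with f = c(·, 0).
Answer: c(s, t) = sin(3s - 3t/2)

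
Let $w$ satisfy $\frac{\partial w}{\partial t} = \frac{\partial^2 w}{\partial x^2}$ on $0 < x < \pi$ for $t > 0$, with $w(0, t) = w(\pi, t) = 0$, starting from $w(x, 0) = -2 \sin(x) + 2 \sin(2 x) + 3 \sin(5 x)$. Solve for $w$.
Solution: Separating variables: $w = \sum c_n e^{-n^2t} \sin(nx)$. From $w(x,0) = -2 \sin(x) + 2 \sin(2 x) + 3 \sin(5 x)$: $c_1=-2, c_2=2, c_5=3$.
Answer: $w(x, t) = -2 e^{-t} \sin(x) + 2 e^{-4 t} \sin(2 x) + 3 e^{-25 t} \sin(5 x)$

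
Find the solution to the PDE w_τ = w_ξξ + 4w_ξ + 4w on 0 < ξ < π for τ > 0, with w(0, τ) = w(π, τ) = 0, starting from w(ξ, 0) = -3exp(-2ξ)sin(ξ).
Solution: Substitute w = exp(-2ξ)u.
Then w_ξ = exp(-2ξ)(u_ξ - 2u), w_ξξ = exp(-2ξ)(u_ξξ - 4u_ξ + 4u), w_τ = exp(-2ξ)u_τ; substituting and dividing by exp(-2ξ), the lower-order terms cancel: u_τ = u_ξξ (standard heat equation).
Data for u: u(ξ,0) = exp(2ξ)w(ξ,0) = -3sin(ξ). The boundary conditions carry over: u(0,τ) = u(π,τ) = 0.
Separating variables: u = Σ c_n exp(-n²τ) sin(nξ). From u(ξ,0) = -3sin(ξ): c_1=-3.
So u(ξ,τ) = -3exp(-τ)sin(ξ), and w(ξ,τ) = exp(-2ξ)u(ξ,τ).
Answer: w(ξ, τ) = -3exp(-2ξ)exp(-τ)sin(ξ)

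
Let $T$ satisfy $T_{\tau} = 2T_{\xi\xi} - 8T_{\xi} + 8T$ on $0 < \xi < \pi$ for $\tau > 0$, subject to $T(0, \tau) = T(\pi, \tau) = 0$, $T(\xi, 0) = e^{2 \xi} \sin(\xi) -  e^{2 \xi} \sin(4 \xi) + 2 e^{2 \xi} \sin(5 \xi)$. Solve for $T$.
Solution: Substitute $T = e^{2\xi}u$, i.e. $u = e^{-2\xi}T$.
By the product rule, $T_{\xi} = e^{2\xi}(u_{\xi} + 2u)$, $T_{\xi\xi} = e^{2\xi}(u_{\xi\xi} + 4u_{\xi} + 4u)$, $T_{\tau} = e^{2\xi}u_{\tau}$.
Substituting into the PDE and dividing by $e^{2\xi}$: $u_{\tau} = 2(u_{\xi\xi} + 4u_{\xi} + 4u) - 8(u_{\xi} + 2u) + 8u$.
The lower-order terms cancel, leaving the standard heat equation $u_{\tau} = 2u_{\xi\xi}$.
Initial data for $u$: $u(\xi,0) = e^{-2\xi}T(\xi,0) = \sin(\xi) - \sin(4 \xi) + 2 \sin(5 \xi)$. The boundary conditions carry over: $u(0,\tau) = u(\pi,\tau) = 0$.
Solve for $u$:
  Using separation of variables $u = X(\xi)G(\tau)$:
  Eigenfunctions: $\sin(n\xi)$, $n = 1, 2, 3, \ldots$
  General solution: $u(\xi, \tau) = \sum c_n \sin(n\xi) e^{-2n^2 \tau}$
  Matching $u(\xi,0) = \sin(\xi) - \sin(4 \xi) + 2 \sin(5 \xi)$ term by term: $c_1=1, c_4=-1, c_5=2$.
Hence $u(\xi,\tau) = e^{-2 \tau} \sin(\xi) - e^{-32 \tau} \sin(4 \xi) + 2 e^{-50 \tau} \sin(5 \xi)$.
Transform back: $T(\xi,\tau) = e^{2\xi}u(\xi,\tau)$.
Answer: $T(\xi, \tau) = e^{-2 \tau} e^{2 \xi} \sin(\xi) -  e^{-32 \tau} e^{2 \xi} \sin(4 \xi) + 2 e^{-50 \tau} e^{2 \xi} \sin(5 \xi)$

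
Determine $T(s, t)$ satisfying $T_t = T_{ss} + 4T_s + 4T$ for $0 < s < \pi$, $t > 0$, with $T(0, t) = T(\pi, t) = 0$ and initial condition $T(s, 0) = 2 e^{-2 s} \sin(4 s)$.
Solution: Substitute $T = e^{-2s}u$.
Then $T_s = e^{-2s}(u_s - 2u)$, $T_{ss} = e^{-2s}(u_{ss} - 4u_s + 4u)$, $T_t = e^{-2s}u_t$; substituting and dividing by $e^{-2s}$, the lower-order terms cancel: $u_t = u_{ss}$ (standard heat equation).
Data for $u$: $u(s,0) = e^{2s}T(s,0) = 2 \sin(4 s)$. The boundary conditions carry over: $u(0,t) = u(\pi,t) = 0$.
Separating variables: $u = \sum c_n e^{-n^2t} \sin(ns)$. From $u(s,0) = 2 \sin(4 s)$: $c_4=2$.
So $u(s,t) = 2 e^{-16 t} \sin(4 s)$, and $T(s,t) = e^{-2s}u(s,t)$.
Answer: $T(s, t) = 2 e^{-2 s} e^{-16 t} \sin(4 s)$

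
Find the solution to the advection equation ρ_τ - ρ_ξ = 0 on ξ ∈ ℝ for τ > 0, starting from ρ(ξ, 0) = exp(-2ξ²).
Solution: By characteristics (dξ/dτ = -1), ρ(ξ,τ) = f(ξ + τ) with f = ρ(·, 0).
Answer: ρ(ξ, τ) = exp(-2(ξ + τ)²)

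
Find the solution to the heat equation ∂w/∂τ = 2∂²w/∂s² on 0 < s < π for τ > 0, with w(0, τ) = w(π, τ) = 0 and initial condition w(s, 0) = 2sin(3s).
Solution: Separating variables: w = Σ c_n exp(-2n²τ) sin(ns). From w(s,0) = 2sin(3s): c_3=2.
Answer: w(s, τ) = 2exp(-18τ)sin(3s)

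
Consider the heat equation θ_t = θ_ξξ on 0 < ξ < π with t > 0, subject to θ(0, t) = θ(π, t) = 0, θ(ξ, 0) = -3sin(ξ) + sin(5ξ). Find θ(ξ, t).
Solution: Separating variables: θ = Σ c_n exp(-n²t) sin(nξ). From θ(ξ,0) = -3sin(ξ) + sin(5ξ): c_1=-3, c_5=1.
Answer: θ(ξ, t) = -3exp(-t)sin(ξ) + exp(-25t)sin(5ξ)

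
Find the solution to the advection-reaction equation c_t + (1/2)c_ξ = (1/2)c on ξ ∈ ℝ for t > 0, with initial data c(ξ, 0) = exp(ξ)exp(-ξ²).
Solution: Substitute c = exp(ξ)u, i.e. u = exp(-ξ)c.
By the product rule, c_ξ = exp(ξ)(u_ξ + u), c_t = exp(ξ)u_t.
Substituting into the PDE and dividing by exp(ξ): u_t + (1/2)(u_ξ + u) = (1/2)u.
The lower-order terms cancel, leaving the standard advection equation u_t + (1/2)u_ξ = 0.
Initial data for u: u(ξ,0) = exp(-ξ)c(ξ,0) = exp(-ξ²).
Solve for u:
  By method of characteristics (waves move right with speed 1/2):
  Along characteristics ξ - (1/2)t = const, u is constant, so u(ξ,t) = f(ξ - (1/2)t) with f = u(·, 0).
Hence u(ξ,t) = exp(-(-t/2 + ξ)²).
Transform back: c(ξ,t) = exp(ξ)u(ξ,t).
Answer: c(ξ, t) = exp(ξ)exp(-(-t/2 + ξ)²)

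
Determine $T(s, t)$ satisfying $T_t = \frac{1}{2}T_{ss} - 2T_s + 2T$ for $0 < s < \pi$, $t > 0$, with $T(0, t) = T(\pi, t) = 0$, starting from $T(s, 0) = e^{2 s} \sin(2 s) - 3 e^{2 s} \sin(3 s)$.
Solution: Substitute $T = e^{2s}u$.
Then $T_s = e^{2s}(u_s + 2u)$, $T_{ss} = e^{2s}(u_{ss} + 4u_s + 4u)$, $T_t = e^{2s}u_t$; substituting and dividing by $e^{2s}$, the lower-order terms cancel: $u_t = \frac{1}{2}u_{ss}$ (standard heat equation).
Data for $u$: $u(s,0) = e^{-2s}T(s,0) = \sin(2 s) - 3 \sin(3 s)$. The boundary conditions carry over: $u(0,t) = u(\pi,t) = 0$.
Separating variables: $u = \sum c_n e^{-n^2t/2} \sin(ns)$. From $u(s,0) = \sin(2 s) - 3 \sin(3 s)$: $c_2=1, c_3=-3$.
So $u(s,t) = e^{-2 t} \sin(2 s) - 3 e^{-9 t/2} \sin(3 s)$, and $T(s,t) = e^{2s}u(s,t)$.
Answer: $T(s, t) = e^{2 s} e^{-2 t} \sin(2 s) - 3 e^{2 s} e^{-9 t/2} \sin(3 s)$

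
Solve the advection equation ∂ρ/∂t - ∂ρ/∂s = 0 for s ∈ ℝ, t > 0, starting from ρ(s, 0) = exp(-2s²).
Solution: By characteristics (ds/dt = -1), ρ(s,t) = f(s + t) with f = ρ(·, 0).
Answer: ρ(s, t) = exp(-2(s + t)²)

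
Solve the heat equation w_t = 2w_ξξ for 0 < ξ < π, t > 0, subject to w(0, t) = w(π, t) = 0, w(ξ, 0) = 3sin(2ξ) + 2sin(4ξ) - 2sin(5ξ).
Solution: Separating variables: w = Σ c_n exp(-2n²t) sin(nξ). From w(ξ,0) = 3sin(2ξ) + 2sin(4ξ) - 2sin(5ξ): c_2=3, c_4=2, c_5=-2.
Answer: w(ξ, t) = 3exp(-8t)sin(2ξ) + 2exp(-32t)sin(4ξ) - 2exp(-50t)sin(5ξ)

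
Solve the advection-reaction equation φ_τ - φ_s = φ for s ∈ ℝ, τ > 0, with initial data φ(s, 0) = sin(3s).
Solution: Substitute φ = exp(τ)u.
Then φ_τ = exp(τ)(u_τ + u), φ_s = exp(τ)u_s; substituting and dividing by exp(τ), the lower-order terms cancel: u_τ - u_s = 0 (standard advection equation).
Data for u: u(s,0) = φ(s,0) = sin(3s).
By characteristics (ds/dτ = -1), u(s,τ) = f(s + τ) with f = u(·, 0).
So u(s,τ) = sin(3s + 3τ), and φ(s,τ) = exp(τ)u(s,τ).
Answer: φ(s, τ) = exp(τ)sin(3s + 3τ)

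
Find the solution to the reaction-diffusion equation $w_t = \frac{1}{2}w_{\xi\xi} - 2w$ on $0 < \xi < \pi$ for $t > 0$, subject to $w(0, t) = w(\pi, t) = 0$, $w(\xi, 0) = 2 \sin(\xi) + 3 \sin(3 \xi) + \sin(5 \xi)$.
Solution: Substitute $w = e^{-2t}u$.
Then $w_t = e^{-2t}(u_t - 2u)$, $w_{\xi\xi} = e^{-2t}u_{\xi\xi}$; substituting and dividing by $e^{-2t}$, the lower-order terms cancel: $u_t = \frac{1}{2}u_{\xi\xi}$ (standard heat equation).
Data for $u$: $u(\xi,0) = w(\xi,0) = 2 \sin(\xi) + 3 \sin(3 \xi) + \sin(5 \xi)$. The boundary conditions carry over: $u(0,t) = u(\pi,t) = 0$.
Separating variables: $u = \sum c_n e^{-n^2t/2} \sin(n\xi)$. From $u(\xi,0) = 2 \sin(\xi) + 3 \sin(3 \xi) + \sin(5 \xi)$: $c_1=2, c_3=3, c_5=1$.
So $u(\xi,t) = 2 e^{-t/2} \sin(\xi) + 3 e^{-9 t/2} \sin(3 \xi) + e^{-25 t/2} \sin(5 \xi)$, and $w(\xi,t) = e^{-2t}u(\xi,t)$.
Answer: $w(\xi, t) = 2 e^{-5 t/2} \sin(\xi) + 3 e^{-13 t/2} \sin(3 \xi) + e^{-29 t/2} \sin(5 \xi)$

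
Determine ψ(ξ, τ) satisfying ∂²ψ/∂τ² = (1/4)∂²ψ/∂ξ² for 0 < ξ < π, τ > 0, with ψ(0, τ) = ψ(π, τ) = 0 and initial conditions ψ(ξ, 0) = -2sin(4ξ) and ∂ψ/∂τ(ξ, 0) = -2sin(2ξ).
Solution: Separating variables: ψ = Σ [A_n cos(ω_n τ) + B_n sin(ω_n τ)] sin(nξ), ω_n = n/2. From ICs (B_n = velocity coefficient / ω_n): A_4=-2, B_2=-2.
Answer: ψ(ξ, τ) = -2sin(2ξ)sin(τ) - 2sin(4ξ)cos(2τ)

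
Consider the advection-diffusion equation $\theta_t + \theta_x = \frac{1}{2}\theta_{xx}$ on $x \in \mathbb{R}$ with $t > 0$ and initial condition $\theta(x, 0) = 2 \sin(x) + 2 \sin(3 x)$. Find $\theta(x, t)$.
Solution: Moving frame: $\eta = x - t$, $\sigma = t$, $\theta = u(\eta,\sigma)$, so $\theta_t = u_{\sigma} - u_{\eta}$ and $\theta_{xx} = u_{\eta\eta}$.
Hence $\theta_t + \theta_x = u_{\sigma}$ and the PDE becomes the heat equation $u_{\sigma} = \frac{1}{2}u_{\eta\eta}$ on $\eta \in \mathbb{R}$.
Initial data: $u(\eta,0) = \theta(\eta,0) = 2 \sin(\eta) + 2 \sin(3 \eta)$. Each mode $\sin(n\eta)$ decays as $e^{-n^2\sigma/2}$ on $\mathbb{R}$, so $u(\eta,\sigma) = \sum c_n e^{-n^2\sigma/2} \sin(n\eta)$ with $c_1=2, c_3=2$: $u(\eta,\sigma) = 2 e^{-\sigma/2} \sin(\eta) + 2 e^{-9 \sigma/2} \sin(3 \eta)$.
Substituting back: $\theta(x,t) = u(x - t, t)$.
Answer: $\theta(x, t) = -2 e^{-t/2} \sin(t - x) - 2 e^{-9 t/2} \sin(3 t - 3 x)$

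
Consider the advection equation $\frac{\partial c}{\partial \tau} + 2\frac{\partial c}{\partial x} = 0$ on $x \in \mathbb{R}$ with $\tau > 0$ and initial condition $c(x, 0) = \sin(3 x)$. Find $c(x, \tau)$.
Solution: By method of characteristics (waves move right with speed 2):
Along characteristics $x - 2\tau =$ const, $c$ is constant, so $c(x,\tau) = f(x - 2\tau)$ with $f = c( \cdot , 0)$.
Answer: $c(x, \tau) = - \sin(6 \tau - 3 x)$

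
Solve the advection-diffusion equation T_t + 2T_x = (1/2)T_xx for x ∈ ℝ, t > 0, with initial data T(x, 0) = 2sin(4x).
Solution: Change to a moving frame: let η = x - 2t, σ = t and write T(x,t) = u(η,σ).
By the chain rule T_t = u_σ - 2u_η, T_x = u_η, T_xx = u_ηη.
Then T_t + 2T_x = u_σ: the advection term cancels and the PDE becomes the heat equation u_σ = (1/2)u_ηη on η ∈ ℝ.
Initial data: u(η,0) = T(η,0) = 2sin(4η).
On η ∈ ℝ each mode satisfies (sin(nη))″ = -n² sin(nη), so exp(-n²σ/2) sin(nη) solves the heat equation; by superposition u(η,σ) = Σ c_n exp(-n²σ/2) sin(nη).
Reading off the coefficients: c_4=2, so u(η,σ) = 2exp(-8σ)sin(4η).
Substituting back η = x - 2t, σ = t: T(x,t) = u(x - 2t, t).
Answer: T(x, t) = -2exp(-8t)sin(8t - 4x)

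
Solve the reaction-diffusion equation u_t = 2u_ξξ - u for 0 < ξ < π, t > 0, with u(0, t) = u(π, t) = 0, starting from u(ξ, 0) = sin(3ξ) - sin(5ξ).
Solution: Substitute u = exp(-t)w.
Then u_t = exp(-t)(w_t - w), u_ξξ = exp(-t)w_ξξ; substituting and dividing by exp(-t), the lower-order terms cancel: w_t = 2w_ξξ (standard heat equation).
Data for w: w(ξ,0) = u(ξ,0) = sin(3ξ) - sin(5ξ). The boundary conditions carry over: w(0,t) = w(π,t) = 0.
Separating variables: w = Σ c_n exp(-2n²t) sin(nξ). From w(ξ,0) = sin(3ξ) - sin(5ξ): c_3=1, c_5=-1.
So w(ξ,t) = exp(-18t)sin(3ξ) - exp(-50t)sin(5ξ), and u(ξ,t) = exp(-t)w(ξ,t).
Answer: u(ξ, t) = exp(-19t)sin(3ξ) - exp(-51t)sin(5ξ)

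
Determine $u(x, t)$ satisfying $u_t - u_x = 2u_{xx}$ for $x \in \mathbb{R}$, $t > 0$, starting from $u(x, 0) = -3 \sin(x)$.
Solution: Moving frame: $\eta = x + t$, $\sigma = t$, $u = w(\eta,\sigma)$, so $u_t = w_{\sigma} + w_{\eta}$ and $u_{xx} = w_{\eta\eta}$.
Hence $u_t - u_x = w_{\sigma}$ and the PDE becomes the heat equation $w_{\sigma} = 2w_{\eta\eta}$ on $\eta \in \mathbb{R}$.
Initial data: $w(\eta,0) = u(\eta,0) = -3 \sin(\eta)$. Each mode $\sin(n\eta)$ decays as $e^{-2n^2\sigma}$ on $\mathbb{R}$, so $w(\eta,\sigma) = \sum c_n e^{-2n^2\sigma} \sin(n\eta)$ with $c_1=-3$: $w(\eta,\sigma) = -3 e^{-2 \sigma} \sin(\eta)$.
Substituting back: $u(x,t) = w(x + t, t)$.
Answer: $u(x, t) = -3 e^{-2 t} \sin(t + x)$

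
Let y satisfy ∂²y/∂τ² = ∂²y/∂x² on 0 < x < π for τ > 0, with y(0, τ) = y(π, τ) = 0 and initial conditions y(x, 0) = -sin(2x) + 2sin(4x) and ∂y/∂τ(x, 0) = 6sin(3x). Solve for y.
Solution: Separating variables: y = Σ [A_n cos(ω_n τ) + B_n sin(ω_n τ)] sin(nx), ω_n = n. From ICs (B_n = velocity coefficient / ω_n): A_2=-1, A_4=2, B_3=2.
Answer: y(x, τ) = -sin(2x)cos(2τ) + 2sin(3x)sin(3τ) + 2sin(4x)cos(4τ)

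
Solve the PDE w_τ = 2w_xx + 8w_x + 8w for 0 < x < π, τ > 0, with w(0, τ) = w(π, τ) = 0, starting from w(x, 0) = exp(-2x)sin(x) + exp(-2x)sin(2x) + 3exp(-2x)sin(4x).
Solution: Substitute w = exp(-2x)u, i.e. u = exp(2x)w.
By the product rule, w_x = exp(-2x)(u_x - 2u), w_xx = exp(-2x)(u_xx - 4u_x + 4u), w_τ = exp(-2x)u_τ.
Substituting into the PDE and dividing by exp(-2x): u_τ = 2(u_xx - 4u_x + 4u) + 8(u_x - 2u) + 8u.
The lower-order terms cancel, leaving the standard heat equation u_τ = 2u_xx.
Initial data for u: u(x,0) = exp(2x)w(x,0) = sin(x) + sin(2x) + 3sin(4x). The boundary conditions carry over: u(0,τ) = u(π,τ) = 0.
Solve for u:
  Using separation of variables u = X(x)T(τ):
  Eigenfunctions: sin(nx), n = 1, 2, 3, ...
  General solution: u(x, τ) = Σ c_n sin(nx) exp(-2n² τ)
  Matching u(x,0) = sin(x) + sin(2x) + 3sin(4x) term by term: c_1=1, c_2=1, c_4=3.
Hence u(x,τ) = exp(-2τ)sin(x) + exp(-8τ)sin(2x) + 3exp(-32τ)sin(4x).
Transform back: w(x,τ) = exp(-2x)u(x,τ).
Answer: w(x, τ) = exp(-2x)exp(-2τ)sin(x) + exp(-2x)exp(-8τ)sin(2x) + 3exp(-2x)exp(-32τ)sin(4x)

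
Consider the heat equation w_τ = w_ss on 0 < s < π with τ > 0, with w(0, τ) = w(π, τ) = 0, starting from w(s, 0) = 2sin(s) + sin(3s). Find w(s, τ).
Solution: Separating variables: w = Σ c_n exp(-n²τ) sin(ns). From w(s,0) = 2sin(s) + sin(3s): c_1=2, c_3=1.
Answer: w(s, τ) = 2exp(-τ)sin(s) + exp(-9τ)sin(3s)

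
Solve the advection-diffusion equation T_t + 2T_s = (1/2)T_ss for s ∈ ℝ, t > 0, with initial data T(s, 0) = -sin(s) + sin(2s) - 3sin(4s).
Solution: Moving frame: η = s - 2t, σ = t, T = u(η,σ), so T_t = u_σ - 2u_η and T_ss = u_ηη.
Hence T_t + 2T_s = u_σ and the PDE becomes the heat equation u_σ = (1/2)u_ηη on η ∈ ℝ.
Initial data: u(η,0) = T(η,0) = -sin(η) + sin(2η) - 3sin(4η). Each mode sin(nη) decays as exp(-n²σ/2) on ℝ, so u(η,σ) = Σ c_n exp(-n²σ/2) sin(nη) with c_1=-1, c_2=1, c_4=-3: u(η,σ) = exp(-2σ)sin(2η) - 3exp(-8σ)sin(4η) - exp(-σ/2)sin(η).
Substituting back: T(s,t) = u(s - 2t, t).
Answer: T(s, t) = exp(-2t)sin(2s - 4t) - 3exp(-8t)sin(4s - 8t) - exp(-t/2)sin(s - 2t)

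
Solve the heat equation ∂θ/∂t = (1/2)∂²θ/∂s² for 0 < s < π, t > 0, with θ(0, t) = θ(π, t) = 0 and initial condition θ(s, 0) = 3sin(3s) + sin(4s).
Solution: Using separation of variables θ = X(s)G(t):
Eigenfunctions: sin(ns), n = 1, 2, 3, ...
General solution: θ(s, t) = Σ c_n sin(ns) exp(-n² t/2)
Matching θ(s,0) = 3sin(3s) + sin(4s) term by term: c_3=3, c_4=1.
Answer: θ(s, t) = exp(-8t)sin(4s) + 3exp(-9t/2)sin(3s)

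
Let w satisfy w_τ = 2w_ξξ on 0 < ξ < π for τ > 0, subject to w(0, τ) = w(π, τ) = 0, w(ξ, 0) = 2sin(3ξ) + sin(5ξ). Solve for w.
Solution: Using separation of variables w = X(ξ)T(τ):
Eigenfunctions: sin(nξ), n = 1, 2, 3, ...
General solution: w(ξ, τ) = Σ c_n sin(nξ) exp(-2n² τ)
Matching w(ξ,0) = 2sin(3ξ) + sin(5ξ) term by term: c_3=2, c_5=1.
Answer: w(ξ, τ) = 2exp(-18τ)sin(3ξ) + exp(-50τ)sin(5ξ)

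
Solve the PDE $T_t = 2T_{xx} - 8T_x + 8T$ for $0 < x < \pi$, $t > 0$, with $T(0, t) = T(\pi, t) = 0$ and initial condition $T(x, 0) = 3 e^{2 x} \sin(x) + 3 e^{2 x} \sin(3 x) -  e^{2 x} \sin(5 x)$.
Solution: Substitute $T = e^{2x}u$.
Then $T_x = e^{2x}(u_x + 2u)$, $T_{xx} = e^{2x}(u_{xx} + 4u_x + 4u)$, $T_t = e^{2x}u_t$; substituting and dividing by $e^{2x}$, the lower-order terms cancel: $u_t = 2u_{xx}$ (standard heat equation).
Data for $u$: $u(x,0) = e^{-2x}T(x,0) = 3 \sin(x) + 3 \sin(3 x) - \sin(5 x)$. The boundary conditions carry over: $u(0,t) = u(\pi,t) = 0$.
Separating variables: $u = \sum c_n e^{-2n^2t} \sin(nx)$. From $u(x,0) = 3 \sin(x) + 3 \sin(3 x) - \sin(5 x)$: $c_1=3, c_3=3, c_5=-1$.
So $u(x,t) = 3 e^{-2 t} \sin(x) + 3 e^{-18 t} \sin(3 x) - e^{-50 t} \sin(5 x)$, and $T(x,t) = e^{2x}u(x,t)$.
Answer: $T(x, t) = 3 e^{-2 t} e^{2 x} \sin(x) + 3 e^{-18 t} e^{2 x} \sin(3 x) -  e^{-50 t} e^{2 x} \sin(5 x)$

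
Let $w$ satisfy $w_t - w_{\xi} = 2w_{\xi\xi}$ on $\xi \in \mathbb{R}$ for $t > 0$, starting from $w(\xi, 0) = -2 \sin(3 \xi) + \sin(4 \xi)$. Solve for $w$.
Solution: Moving frame: $\eta = \xi + t$, $\sigma = t$, $w = u(\eta,\sigma)$, so $w_t = u_{\sigma} + u_{\eta}$ and $w_{\xi\xi} = u_{\eta\eta}$.
Hence $w_t - w_{\xi} = u_{\sigma}$ and the PDE becomes the heat equation $u_{\sigma} = 2u_{\eta\eta}$ on $\eta \in \mathbb{R}$.
Initial data: $u(\eta,0) = w(\eta,0) = -2 \sin(3 \eta) + \sin(4 \eta)$. Each mode $\sin(n\eta)$ decays as $e^{-2n^2\sigma}$ on $\mathbb{R}$, so $u(\eta,\sigma) = \sum c_n e^{-2n^2\sigma} \sin(n\eta)$ with $c_3=-2, c_4=1$: $u(\eta,\sigma) = -2 e^{-18 \sigma} \sin(3 \eta) + e^{-32 \sigma} \sin(4 \eta)$.
Substituting back: $w(\xi,t) = u(\xi + t, t)$.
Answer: $w(\xi, t) = -2 e^{-18 t} \sin(3 \xi + 3 t) + e^{-32 t} \sin(4 \xi + 4 t)$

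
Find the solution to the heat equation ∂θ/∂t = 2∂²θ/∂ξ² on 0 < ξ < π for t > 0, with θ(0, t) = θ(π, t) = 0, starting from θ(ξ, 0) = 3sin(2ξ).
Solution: Separating variables: θ = Σ c_n exp(-2n²t) sin(nξ). From θ(ξ,0) = 3sin(2ξ): c_2=3.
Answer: θ(ξ, t) = 3exp(-8t)sin(2ξ)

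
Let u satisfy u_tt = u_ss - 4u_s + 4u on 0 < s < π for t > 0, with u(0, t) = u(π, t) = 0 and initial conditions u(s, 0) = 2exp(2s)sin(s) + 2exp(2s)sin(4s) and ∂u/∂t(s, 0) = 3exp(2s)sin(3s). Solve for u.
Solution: Substitute u = exp(2s)w.
Then u_s = exp(2s)(w_s + 2w), u_ss = exp(2s)(w_ss + 4w_s + 4w), u_tt = exp(2s)w_tt; substituting and dividing by exp(2s), the lower-order terms cancel: w_tt = w_ss (standard wave equation).
Data for w: w(s,0) = exp(-2s)u(s,0) = 2sin(s) + 2sin(4s); w_t(s,0) = exp(-2s)u_t(s,0) = 3sin(3s). The boundary conditions carry over: w(0,t) = w(π,t) = 0.
Separating variables: w = Σ [A_n cos(ω_n t) + B_n sin(ω_n t)] sin(ns), ω_n = n. From ICs (B_n = velocity coefficient / ω_n): A_1=2, A_4=2, B_3=1.
So w(s,t) = 2sin(s)cos(t) + sin(3s)sin(3t) + 2sin(4s)cos(4t), and u(s,t) = exp(2s)w(s,t).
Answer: u(s, t) = 2exp(2s)sin(s)cos(t) + exp(2s)sin(3s)sin(3t) + 2exp(2s)sin(4s)cos(4t)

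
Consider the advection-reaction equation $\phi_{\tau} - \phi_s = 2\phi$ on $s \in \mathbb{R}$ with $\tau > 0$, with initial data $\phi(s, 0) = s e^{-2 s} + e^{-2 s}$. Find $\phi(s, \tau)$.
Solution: Substitute $\phi = e^{-2s}u$.
Then $\phi_s = e^{-2s}(u_s - 2u)$, $\phi_{\tau} = e^{-2s}u_{\tau}$; substituting and dividing by $e^{-2s}$, the lower-order terms cancel: $u_{\tau} - u_s = 0$ (standard advection equation).
Data for $u$: $u(s,0) = e^{2s}\phi(s,0) = s + 1$.
By characteristics ($ds/d\tau = -1$), $u(s,\tau) = f(s + \tau)$ with $f = u( \cdot , 0)$.
So $u(s,\tau) = s + \tau + 1$, and $\phi(s,\tau) = e^{-2s}u(s,\tau)$.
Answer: $\phi(s, \tau) = \tau e^{-2 s} + s e^{-2 s} + e^{-2 s}$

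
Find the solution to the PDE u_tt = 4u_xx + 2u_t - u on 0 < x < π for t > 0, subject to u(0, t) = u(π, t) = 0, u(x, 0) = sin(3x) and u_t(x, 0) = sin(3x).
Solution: Substitute u = exp(t)w, i.e. w = exp(-t)u.
By the product rule, u_t = exp(t)(w_t + w), u_tt = exp(t)(w_tt + 2w_t + w), u_xx = exp(t)w_xx.
Substituting into the PDE and dividing by exp(t): w_tt + 2w_t + w = 4w_xx + 2(w_t + w) - w.
The lower-order terms cancel, leaving the standard wave equation w_tt = 4w_xx.
Initial data for w: w(x,0) = u(x,0) = sin(3x); w_t(x,0) = u_t(x,0) - u(x,0) = 0. The boundary conditions carry over: w(0,t) = w(π,t) = 0.
Solve for w:
  Using separation of variables w = X(x)T(t):
  Eigenfunctions: sin(nx), n = 1, 2, 3, ...
  General solution: w(x, t) = Σ [A_n cos(2n t) + B_n sin(2n t)] sin(nx)
  From w(x,0) = sin(3x): A_3=1. From w_t(x,0) = 0: all B_n = 0.
Hence w(x,t) = sin(3x)cos(6t).
Transform back: u(x,t) = exp(t)w(x,t).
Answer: u(x, t) = exp(t)sin(3x)cos(6t)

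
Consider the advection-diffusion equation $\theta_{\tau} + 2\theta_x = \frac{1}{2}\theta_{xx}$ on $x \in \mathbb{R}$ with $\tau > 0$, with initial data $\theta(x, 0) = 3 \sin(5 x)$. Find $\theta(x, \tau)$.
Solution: Change to a moving frame: let $\eta = x - 2\tau$, $\sigma = \tau$ and write $\theta(x,\tau) = u(\eta,\sigma)$.
By the chain rule $\theta_{\tau} = u_{\sigma} - 2u_{\eta}$, $\theta_x = u_{\eta}$, $\theta_{xx} = u_{\eta\eta}$.
Then $\theta_{\tau} + 2\theta_x = u_{\sigma}$: the advection term cancels and the PDE becomes the heat equation $u_{\sigma} = \frac{1}{2}u_{\eta\eta}$ on $\eta \in \mathbb{R}$.
Initial data: $u(\eta,0) = \theta(\eta,0) = 3 \sin(5 \eta)$.
On $\eta \in \mathbb{R}$ each mode satisfies $(\sin(n\eta))'' = -n^2 \sin(n\eta)$, so $e^{-n^2\sigma/2} \sin(n\eta)$ solves the heat equation; by superposition $u(\eta,\sigma) = \sum c_n e^{-n^2\sigma/2} \sin(n\eta)$.
Reading off the coefficients: $c_5=3$, so $u(\eta,\sigma) = 3 e^{-25 \sigma/2} \sin(5 \eta)$.
Substituting back $\eta = x - 2\tau$, $\sigma = \tau$: $\theta(x,\tau) = u(x - 2\tau, \tau)$.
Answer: $\theta(x, \tau) = -3 e^{-25 \tau/2} \sin(10 \tau - 5 x)$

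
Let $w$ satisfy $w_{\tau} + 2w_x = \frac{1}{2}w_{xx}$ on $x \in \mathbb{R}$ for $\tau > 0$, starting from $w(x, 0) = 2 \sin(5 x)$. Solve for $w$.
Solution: Change to a moving frame: let $\eta = x - 2\tau$, $\sigma = \tau$ and write $w(x,\tau) = u(\eta,\sigma)$.
By the chain rule $w_{\tau} = u_{\sigma} - 2u_{\eta}$, $w_x = u_{\eta}$, $w_{xx} = u_{\eta\eta}$.
Then $w_{\tau} + 2w_x = u_{\sigma}$: the advection term cancels and the PDE becomes the heat equation $u_{\sigma} = \frac{1}{2}u_{\eta\eta}$ on $\eta \in \mathbb{R}$.
Initial data: $u(\eta,0) = w(\eta,0) = 2 \sin(5 \eta)$.
On $\eta \in \mathbb{R}$ each mode satisfies $(\sin(n\eta))'' = -n^2 \sin(n\eta)$, so $e^{-n^2\sigma/2} \sin(n\eta)$ solves the heat equation; by superposition $u(\eta,\sigma) = \sum c_n e^{-n^2\sigma/2} \sin(n\eta)$.
Reading off the coefficients: $c_5=2$, so $u(\eta,\sigma) = 2 e^{-25 \sigma/2} \sin(5 \eta)$.
Substituting back $\eta = x - 2\tau$, $\sigma = \tau$: $w(x,\tau) = u(x - 2\tau, \tau)$.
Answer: $w(x, \tau) = -2 e^{-25 \tau/2} \sin(10 \tau - 5 x)$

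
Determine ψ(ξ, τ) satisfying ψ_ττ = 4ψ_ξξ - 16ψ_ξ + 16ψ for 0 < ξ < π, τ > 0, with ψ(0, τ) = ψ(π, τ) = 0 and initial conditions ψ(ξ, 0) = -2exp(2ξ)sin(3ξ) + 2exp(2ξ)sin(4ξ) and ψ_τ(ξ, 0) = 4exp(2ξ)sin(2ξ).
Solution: Substitute ψ = exp(2ξ)u.
Then ψ_ξ = exp(2ξ)(u_ξ + 2u), ψ_ξξ = exp(2ξ)(u_ξξ + 4u_ξ + 4u), ψ_ττ = exp(2ξ)u_ττ; substituting and dividing by exp(2ξ), the lower-order terms cancel: u_ττ = 4u_ξξ (standard wave equation).
Data for u: u(ξ,0) = exp(-2ξ)ψ(ξ,0) = -2sin(3ξ) + 2sin(4ξ); u_τ(ξ,0) = exp(-2ξ)ψ_τ(ξ,0) = 4sin(2ξ). The boundary conditions carry over: u(0,τ) = u(π,τ) = 0.
Separating variables: u = Σ [A_n cos(ω_n τ) + B_n sin(ω_n τ)] sin(nξ), ω_n = 2n. From ICs (B_n = velocity coefficient / ω_n): A_3=-2, A_4=2, B_2=1.
So u(ξ,τ) = sin(2ξ)sin(4τ) - 2sin(3ξ)cos(6τ) + 2sin(4ξ)cos(8τ), and ψ(ξ,τ) = exp(2ξ)u(ξ,τ).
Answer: ψ(ξ, τ) = exp(2ξ)sin(2ξ)sin(4τ) - 2exp(2ξ)sin(3ξ)cos(6τ) + 2exp(2ξ)sin(4ξ)cos(8τ)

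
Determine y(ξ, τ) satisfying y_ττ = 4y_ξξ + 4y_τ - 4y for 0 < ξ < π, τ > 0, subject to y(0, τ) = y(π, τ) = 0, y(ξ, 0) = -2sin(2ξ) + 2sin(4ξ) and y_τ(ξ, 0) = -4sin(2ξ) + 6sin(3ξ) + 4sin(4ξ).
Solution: Substitute y = exp(2τ)u.
Then y_τ = exp(2τ)(u_τ + 2u), y_ττ = exp(2τ)(u_ττ + 4u_τ + 4u), y_ξξ = exp(2τ)u_ξξ; substituting and dividing by exp(2τ), the lower-order terms cancel: u_ττ = 4u_ξξ (standard wave equation).
Data for u: u(ξ,0) = y(ξ,0) = -2sin(2ξ) + 2sin(4ξ); u_τ(ξ,0) = y_τ(ξ,0) - 2y(ξ,0) = 6sin(3ξ). The boundary conditions carry over: u(0,τ) = u(π,τ) = 0.
Separating variables: u = Σ [A_n cos(ω_n τ) + B_n sin(ω_n τ)] sin(nξ), ω_n = 2n. From ICs (B_n = velocity coefficient / ω_n): A_2=-2, A_4=2, B_3=1.
So u(ξ,τ) = -2sin(2ξ)cos(4τ) + sin(3ξ)sin(6τ) + 2sin(4ξ)cos(8τ), and y(ξ,τ) = exp(2τ)u(ξ,τ).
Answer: y(ξ, τ) = -2exp(2τ)sin(2ξ)cos(4τ) + exp(2τ)sin(3ξ)sin(6τ) + 2exp(2τ)sin(4ξ)cos(8τ)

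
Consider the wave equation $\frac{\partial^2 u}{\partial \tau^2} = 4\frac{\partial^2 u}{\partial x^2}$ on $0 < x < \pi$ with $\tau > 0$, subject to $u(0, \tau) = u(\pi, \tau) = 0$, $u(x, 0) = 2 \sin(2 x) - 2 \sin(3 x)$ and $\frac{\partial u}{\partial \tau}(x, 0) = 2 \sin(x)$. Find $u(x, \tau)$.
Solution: Separating variables: $u = \sum [A_n \cos(\omega_n \tau) + B_n \sin(\omega_n \tau)] \sin(nx)$, $\omega_n = 2n$. From ICs ($B_n$ = velocity coefficient / $\omega_n$): $A_2=2, A_3=-2, B_1=1$.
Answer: $u(x, \tau) = \sin(2 \tau) \sin(x) + 2 \sin(2 x) \cos(4 \tau) - 2 \sin(3 x) \cos(6 \tau)$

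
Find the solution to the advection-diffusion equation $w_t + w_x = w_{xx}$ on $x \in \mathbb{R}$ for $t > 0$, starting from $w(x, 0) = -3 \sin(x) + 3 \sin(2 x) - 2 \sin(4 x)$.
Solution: Change to a moving frame: let $\eta = x - t$, $\sigma = t$ and write $w(x,t) = u(\eta,\sigma)$.
By the chain rule $w_t = u_{\sigma} - u_{\eta}$, $w_x = u_{\eta}$, $w_{xx} = u_{\eta\eta}$.
Then $w_t + w_x = u_{\sigma}$: the advection term cancels and the PDE becomes the heat equation $u_{\sigma} = u_{\eta\eta}$ on $\eta \in \mathbb{R}$.
Initial data: $u(\eta,0) = w(\eta,0) = -3 \sin(\eta) + 3 \sin(2 \eta) - 2 \sin(4 \eta)$.
On $\eta \in \mathbb{R}$ each mode satisfies $(\sin(n\eta))'' = -n^2 \sin(n\eta)$, so $e^{-n^2\sigma} \sin(n\eta)$ solves the heat equation; by superposition $u(\eta,\sigma) = \sum c_n e^{-n^2\sigma} \sin(n\eta)$.
Reading off the coefficients: $c_1=-3, c_2=3, c_4=-2$, so $u(\eta,\sigma) = -3 e^{-\sigma} \sin(\eta) + 3 e^{-4 \sigma} \sin(2 \eta) - 2 e^{-16 \sigma} \sin(4 \eta)$.
Substituting back $\eta = x - t$, $\sigma = t$: $w(x,t) = u(x - t, t)$.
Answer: $w(x, t) = 3 e^{-t} \sin(t - x) - 3 e^{-4 t} \sin(2 t - 2 x) + 2 e^{-16 t} \sin(4 t - 4 x)$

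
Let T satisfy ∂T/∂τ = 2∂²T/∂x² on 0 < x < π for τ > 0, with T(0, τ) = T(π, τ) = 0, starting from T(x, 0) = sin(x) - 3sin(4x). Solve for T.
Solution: Using separation of variables T = X(x)G(τ):
Eigenfunctions: sin(nx), n = 1, 2, 3, ...
General solution: T(x, τ) = Σ c_n sin(nx) exp(-2n² τ)
Matching T(x,0) = sin(x) - 3sin(4x) term by term: c_1=1, c_4=-3.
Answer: T(x, τ) = exp(-2τ)sin(x) - 3exp(-32τ)sin(4x)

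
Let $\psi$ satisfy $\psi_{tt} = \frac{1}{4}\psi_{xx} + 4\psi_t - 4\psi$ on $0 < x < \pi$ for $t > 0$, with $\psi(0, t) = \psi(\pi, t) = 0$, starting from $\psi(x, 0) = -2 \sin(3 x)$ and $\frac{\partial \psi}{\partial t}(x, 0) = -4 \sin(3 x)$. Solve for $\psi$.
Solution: Substitute $\psi = e^{2t}u$, i.e. $u = e^{-2t}\psi$.
By the product rule, $\psi_t = e^{2t}(u_t + 2u)$, $\psi_{tt} = e^{2t}(u_{tt} + 4u_t + 4u)$, $\psi_{xx} = e^{2t}u_{xx}$.
Substituting into the PDE and dividing by $e^{2t}$: $u_{tt} + 4u_t + 4u = \frac{1}{4}u_{xx} + 4(u_t + 2u) - 4u$.
The lower-order terms cancel, leaving the standard wave equation $u_{tt} = \frac{1}{4}u_{xx}$.
Initial data for $u$: $u(x,0) = \psi(x,0) = -2 \sin(3 x)$; $u_t(x,0) = \psi_t(x,0) - 2\psi(x,0) = 0$. The boundary conditions carry over: $u(0,t) = u(\pi,t) = 0$.
Solve for $u$:
  Using separation of variables $u = X(x)T(t)$:
  Eigenfunctions: $\sin(nx)$, $n = 1, 2, 3, \ldots$
  General solution: $u(x, t) = \sum [A_n \cos(n t/2) + B_n \sin(n t/2)] \sin(nx)$
  From $u(x,0) = -2 \sin(3 x)$: $A_3=-2$. From $u_t(x,0) = 0$: all $B_n = 0$.
Hence $u(x,t) = -2 \sin(3 x) \cos(3 t/2)$.
Transform back: $\psi(x,t) = e^{2t}u(x,t)$.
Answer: $\psi(x, t) = -2 e^{2 t} \sin(3 x) \cos(3 t/2)$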